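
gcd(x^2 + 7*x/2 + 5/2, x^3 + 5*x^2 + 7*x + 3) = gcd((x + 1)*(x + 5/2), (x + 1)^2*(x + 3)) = x + 1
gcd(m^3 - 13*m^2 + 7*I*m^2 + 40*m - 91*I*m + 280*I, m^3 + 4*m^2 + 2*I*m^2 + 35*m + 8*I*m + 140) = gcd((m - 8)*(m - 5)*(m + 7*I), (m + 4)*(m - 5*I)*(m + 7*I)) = m + 7*I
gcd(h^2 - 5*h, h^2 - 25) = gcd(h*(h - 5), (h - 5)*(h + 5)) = h - 5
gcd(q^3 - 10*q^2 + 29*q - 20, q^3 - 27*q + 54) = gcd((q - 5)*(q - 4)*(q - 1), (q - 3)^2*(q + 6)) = 1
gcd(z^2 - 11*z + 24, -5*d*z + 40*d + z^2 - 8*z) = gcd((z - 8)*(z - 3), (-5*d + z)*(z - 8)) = z - 8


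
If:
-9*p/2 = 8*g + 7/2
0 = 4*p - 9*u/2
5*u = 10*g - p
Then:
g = -343/1594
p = -315/797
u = -280/797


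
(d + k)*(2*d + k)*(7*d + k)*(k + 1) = 14*d^3*k + 14*d^3 + 23*d^2*k^2 + 23*d^2*k + 10*d*k^3 + 10*d*k^2 + k^4 + k^3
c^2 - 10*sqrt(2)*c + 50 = (c - 5*sqrt(2))^2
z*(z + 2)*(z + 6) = z^3 + 8*z^2 + 12*z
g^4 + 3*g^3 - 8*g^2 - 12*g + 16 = (g - 2)*(g - 1)*(g + 2)*(g + 4)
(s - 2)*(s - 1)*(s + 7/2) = s^3 + s^2/2 - 17*s/2 + 7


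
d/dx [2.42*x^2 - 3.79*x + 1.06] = 4.84*x - 3.79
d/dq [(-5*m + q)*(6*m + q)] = m + 2*q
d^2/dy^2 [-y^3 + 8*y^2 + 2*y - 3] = 16 - 6*y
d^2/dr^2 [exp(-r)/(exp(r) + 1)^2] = exp(-r)/(exp(r) + 1)^2 + 8*exp(r)/(exp(r) + 1)^4 + 2/(exp(r) + 1)^4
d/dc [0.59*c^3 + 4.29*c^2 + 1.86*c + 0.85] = 1.77*c^2 + 8.58*c + 1.86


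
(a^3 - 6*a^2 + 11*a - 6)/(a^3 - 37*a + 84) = (a^2 - 3*a + 2)/(a^2 + 3*a - 28)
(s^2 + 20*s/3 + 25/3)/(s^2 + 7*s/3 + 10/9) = 3*(s + 5)/(3*s + 2)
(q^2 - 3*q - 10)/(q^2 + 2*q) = (q - 5)/q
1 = 1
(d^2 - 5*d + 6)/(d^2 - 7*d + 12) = (d - 2)/(d - 4)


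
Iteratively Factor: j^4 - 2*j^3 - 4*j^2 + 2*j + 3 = (j - 3)*(j^3 + j^2 - j - 1) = (j - 3)*(j + 1)*(j^2 - 1) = (j - 3)*(j + 1)^2*(j - 1)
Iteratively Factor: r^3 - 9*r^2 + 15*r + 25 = (r + 1)*(r^2 - 10*r + 25) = (r - 5)*(r + 1)*(r - 5)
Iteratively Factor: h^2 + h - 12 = (h - 3)*(h + 4)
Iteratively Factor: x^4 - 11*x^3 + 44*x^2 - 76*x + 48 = (x - 4)*(x^3 - 7*x^2 + 16*x - 12) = (x - 4)*(x - 3)*(x^2 - 4*x + 4) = (x - 4)*(x - 3)*(x - 2)*(x - 2)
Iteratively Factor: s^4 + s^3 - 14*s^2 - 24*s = (s + 3)*(s^3 - 2*s^2 - 8*s) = (s - 4)*(s + 3)*(s^2 + 2*s) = s*(s - 4)*(s + 3)*(s + 2)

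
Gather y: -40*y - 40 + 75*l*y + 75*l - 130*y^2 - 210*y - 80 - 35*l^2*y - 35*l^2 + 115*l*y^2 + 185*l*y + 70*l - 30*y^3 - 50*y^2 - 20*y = -35*l^2 + 145*l - 30*y^3 + y^2*(115*l - 180) + y*(-35*l^2 + 260*l - 270) - 120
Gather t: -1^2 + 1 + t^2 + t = t^2 + t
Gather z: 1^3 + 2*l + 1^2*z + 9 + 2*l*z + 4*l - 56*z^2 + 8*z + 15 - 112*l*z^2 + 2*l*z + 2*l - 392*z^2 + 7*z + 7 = 8*l + z^2*(-112*l - 448) + z*(4*l + 16) + 32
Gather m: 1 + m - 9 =m - 8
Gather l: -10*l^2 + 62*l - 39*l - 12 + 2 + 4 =-10*l^2 + 23*l - 6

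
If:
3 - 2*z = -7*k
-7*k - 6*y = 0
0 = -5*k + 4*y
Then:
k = 0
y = 0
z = 3/2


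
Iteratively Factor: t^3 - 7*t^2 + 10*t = (t - 2)*(t^2 - 5*t) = t*(t - 2)*(t - 5)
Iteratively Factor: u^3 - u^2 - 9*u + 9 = (u + 3)*(u^2 - 4*u + 3) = (u - 1)*(u + 3)*(u - 3)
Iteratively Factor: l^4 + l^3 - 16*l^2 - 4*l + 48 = (l - 2)*(l^3 + 3*l^2 - 10*l - 24) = (l - 2)*(l + 4)*(l^2 - l - 6) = (l - 2)*(l + 2)*(l + 4)*(l - 3)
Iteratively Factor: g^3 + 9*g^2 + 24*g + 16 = (g + 1)*(g^2 + 8*g + 16) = (g + 1)*(g + 4)*(g + 4)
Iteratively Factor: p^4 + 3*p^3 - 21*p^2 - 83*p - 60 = (p + 4)*(p^3 - p^2 - 17*p - 15) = (p + 3)*(p + 4)*(p^2 - 4*p - 5) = (p - 5)*(p + 3)*(p + 4)*(p + 1)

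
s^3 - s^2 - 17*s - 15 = (s - 5)*(s + 1)*(s + 3)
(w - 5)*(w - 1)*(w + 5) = w^3 - w^2 - 25*w + 25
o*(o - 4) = o^2 - 4*o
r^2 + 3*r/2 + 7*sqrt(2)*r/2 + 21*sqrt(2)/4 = (r + 3/2)*(r + 7*sqrt(2)/2)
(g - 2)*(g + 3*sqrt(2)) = g^2 - 2*g + 3*sqrt(2)*g - 6*sqrt(2)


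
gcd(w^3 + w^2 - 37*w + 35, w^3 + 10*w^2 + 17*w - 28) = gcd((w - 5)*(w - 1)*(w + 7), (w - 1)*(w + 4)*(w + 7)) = w^2 + 6*w - 7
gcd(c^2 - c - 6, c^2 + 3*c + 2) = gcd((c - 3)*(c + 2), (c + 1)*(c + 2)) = c + 2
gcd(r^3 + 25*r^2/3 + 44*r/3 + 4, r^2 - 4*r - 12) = r + 2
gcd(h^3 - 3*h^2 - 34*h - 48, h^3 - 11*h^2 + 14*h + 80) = h^2 - 6*h - 16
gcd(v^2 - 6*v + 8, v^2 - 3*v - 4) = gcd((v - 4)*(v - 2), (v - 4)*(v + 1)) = v - 4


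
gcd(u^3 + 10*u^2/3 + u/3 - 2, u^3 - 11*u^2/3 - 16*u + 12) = u^2 + 7*u/3 - 2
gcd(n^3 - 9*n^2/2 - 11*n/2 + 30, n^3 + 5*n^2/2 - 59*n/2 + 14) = n - 4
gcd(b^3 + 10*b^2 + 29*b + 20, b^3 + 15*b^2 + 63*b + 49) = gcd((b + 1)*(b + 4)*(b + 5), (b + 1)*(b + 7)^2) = b + 1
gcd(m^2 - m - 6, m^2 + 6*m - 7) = 1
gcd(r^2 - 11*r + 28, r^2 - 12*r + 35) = r - 7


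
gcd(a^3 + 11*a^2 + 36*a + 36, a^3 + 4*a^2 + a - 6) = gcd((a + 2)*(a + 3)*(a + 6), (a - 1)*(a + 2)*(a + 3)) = a^2 + 5*a + 6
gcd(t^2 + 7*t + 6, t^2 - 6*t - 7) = t + 1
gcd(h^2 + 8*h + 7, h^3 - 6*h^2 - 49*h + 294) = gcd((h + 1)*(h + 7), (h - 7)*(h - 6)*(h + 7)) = h + 7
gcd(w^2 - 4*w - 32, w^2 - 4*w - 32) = w^2 - 4*w - 32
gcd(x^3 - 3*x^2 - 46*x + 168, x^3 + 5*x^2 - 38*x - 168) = x^2 + x - 42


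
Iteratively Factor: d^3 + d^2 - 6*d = (d + 3)*(d^2 - 2*d) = d*(d + 3)*(d - 2)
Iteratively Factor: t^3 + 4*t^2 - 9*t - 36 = (t + 3)*(t^2 + t - 12) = (t - 3)*(t + 3)*(t + 4)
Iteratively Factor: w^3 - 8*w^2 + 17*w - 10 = (w - 5)*(w^2 - 3*w + 2) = (w - 5)*(w - 2)*(w - 1)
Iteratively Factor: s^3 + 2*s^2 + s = (s + 1)*(s^2 + s) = (s + 1)^2*(s)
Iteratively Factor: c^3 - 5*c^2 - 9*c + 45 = (c - 3)*(c^2 - 2*c - 15) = (c - 3)*(c + 3)*(c - 5)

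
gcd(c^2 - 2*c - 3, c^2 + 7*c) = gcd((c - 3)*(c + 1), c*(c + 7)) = 1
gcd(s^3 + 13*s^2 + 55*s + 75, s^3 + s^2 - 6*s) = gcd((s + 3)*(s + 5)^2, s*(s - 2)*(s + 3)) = s + 3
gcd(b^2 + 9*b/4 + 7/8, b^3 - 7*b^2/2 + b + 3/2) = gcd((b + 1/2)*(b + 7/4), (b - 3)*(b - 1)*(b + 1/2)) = b + 1/2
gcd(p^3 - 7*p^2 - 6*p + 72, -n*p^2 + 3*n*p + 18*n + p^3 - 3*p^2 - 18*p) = p^2 - 3*p - 18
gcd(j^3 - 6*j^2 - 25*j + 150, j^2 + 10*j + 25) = j + 5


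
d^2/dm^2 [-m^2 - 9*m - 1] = -2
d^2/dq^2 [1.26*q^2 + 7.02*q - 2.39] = 2.52000000000000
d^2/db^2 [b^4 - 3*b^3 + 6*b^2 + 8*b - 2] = 12*b^2 - 18*b + 12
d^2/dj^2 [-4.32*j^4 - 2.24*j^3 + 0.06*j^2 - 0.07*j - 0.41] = -51.84*j^2 - 13.44*j + 0.12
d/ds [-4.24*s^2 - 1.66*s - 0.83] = -8.48*s - 1.66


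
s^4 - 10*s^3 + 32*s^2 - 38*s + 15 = (s - 5)*(s - 3)*(s - 1)^2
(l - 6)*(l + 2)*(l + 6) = l^3 + 2*l^2 - 36*l - 72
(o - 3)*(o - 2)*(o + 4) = o^3 - o^2 - 14*o + 24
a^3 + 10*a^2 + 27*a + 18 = (a + 1)*(a + 3)*(a + 6)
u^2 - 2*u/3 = u*(u - 2/3)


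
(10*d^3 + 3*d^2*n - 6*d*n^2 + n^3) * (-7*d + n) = -70*d^4 - 11*d^3*n + 45*d^2*n^2 - 13*d*n^3 + n^4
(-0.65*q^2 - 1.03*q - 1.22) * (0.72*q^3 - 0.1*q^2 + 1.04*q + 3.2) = -0.468*q^5 - 0.6766*q^4 - 1.4514*q^3 - 3.0292*q^2 - 4.5648*q - 3.904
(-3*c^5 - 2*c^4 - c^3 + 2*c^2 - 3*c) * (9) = -27*c^5 - 18*c^4 - 9*c^3 + 18*c^2 - 27*c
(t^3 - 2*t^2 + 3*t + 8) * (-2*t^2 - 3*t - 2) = -2*t^5 + t^4 - 2*t^3 - 21*t^2 - 30*t - 16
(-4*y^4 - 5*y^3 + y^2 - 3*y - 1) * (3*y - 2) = -12*y^5 - 7*y^4 + 13*y^3 - 11*y^2 + 3*y + 2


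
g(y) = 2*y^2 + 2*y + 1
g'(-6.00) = -22.00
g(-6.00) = 61.00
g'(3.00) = 14.00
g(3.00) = 25.00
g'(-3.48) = -11.92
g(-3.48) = 18.26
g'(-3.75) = -13.00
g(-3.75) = 21.62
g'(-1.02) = -2.08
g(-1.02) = 1.04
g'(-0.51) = -0.04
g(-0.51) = 0.50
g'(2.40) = 11.60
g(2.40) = 17.32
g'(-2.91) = -9.64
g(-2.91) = 12.12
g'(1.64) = 8.56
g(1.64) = 9.66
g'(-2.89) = -9.56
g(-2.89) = 11.92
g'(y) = 4*y + 2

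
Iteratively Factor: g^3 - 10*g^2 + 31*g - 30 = (g - 2)*(g^2 - 8*g + 15) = (g - 5)*(g - 2)*(g - 3)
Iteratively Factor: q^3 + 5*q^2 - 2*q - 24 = (q - 2)*(q^2 + 7*q + 12) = (q - 2)*(q + 3)*(q + 4)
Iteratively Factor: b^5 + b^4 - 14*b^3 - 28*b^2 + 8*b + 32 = (b - 1)*(b^4 + 2*b^3 - 12*b^2 - 40*b - 32) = (b - 1)*(b + 2)*(b^3 - 12*b - 16) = (b - 1)*(b + 2)^2*(b^2 - 2*b - 8) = (b - 1)*(b + 2)^3*(b - 4)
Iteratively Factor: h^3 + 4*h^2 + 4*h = (h)*(h^2 + 4*h + 4) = h*(h + 2)*(h + 2)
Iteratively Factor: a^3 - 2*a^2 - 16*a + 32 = (a - 2)*(a^2 - 16) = (a - 2)*(a + 4)*(a - 4)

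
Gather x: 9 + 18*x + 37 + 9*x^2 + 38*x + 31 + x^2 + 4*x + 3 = 10*x^2 + 60*x + 80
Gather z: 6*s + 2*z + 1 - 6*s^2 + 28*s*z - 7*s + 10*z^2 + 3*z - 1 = -6*s^2 - s + 10*z^2 + z*(28*s + 5)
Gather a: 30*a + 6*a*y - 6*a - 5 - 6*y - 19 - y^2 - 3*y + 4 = a*(6*y + 24) - y^2 - 9*y - 20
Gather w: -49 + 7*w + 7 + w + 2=8*w - 40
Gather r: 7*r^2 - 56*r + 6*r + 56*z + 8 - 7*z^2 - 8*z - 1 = 7*r^2 - 50*r - 7*z^2 + 48*z + 7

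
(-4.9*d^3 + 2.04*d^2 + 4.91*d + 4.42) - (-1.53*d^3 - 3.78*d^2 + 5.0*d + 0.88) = -3.37*d^3 + 5.82*d^2 - 0.0899999999999999*d + 3.54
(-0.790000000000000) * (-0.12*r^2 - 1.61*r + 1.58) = 0.0948*r^2 + 1.2719*r - 1.2482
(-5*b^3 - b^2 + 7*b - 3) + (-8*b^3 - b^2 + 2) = -13*b^3 - 2*b^2 + 7*b - 1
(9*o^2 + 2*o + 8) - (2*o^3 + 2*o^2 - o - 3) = -2*o^3 + 7*o^2 + 3*o + 11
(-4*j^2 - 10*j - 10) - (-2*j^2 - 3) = -2*j^2 - 10*j - 7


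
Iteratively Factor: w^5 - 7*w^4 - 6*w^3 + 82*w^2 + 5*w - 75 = (w - 1)*(w^4 - 6*w^3 - 12*w^2 + 70*w + 75) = (w - 1)*(w + 3)*(w^3 - 9*w^2 + 15*w + 25) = (w - 1)*(w + 1)*(w + 3)*(w^2 - 10*w + 25) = (w - 5)*(w - 1)*(w + 1)*(w + 3)*(w - 5)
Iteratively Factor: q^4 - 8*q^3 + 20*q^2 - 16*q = (q - 4)*(q^3 - 4*q^2 + 4*q) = (q - 4)*(q - 2)*(q^2 - 2*q) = q*(q - 4)*(q - 2)*(q - 2)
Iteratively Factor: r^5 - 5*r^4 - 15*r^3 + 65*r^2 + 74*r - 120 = (r - 4)*(r^4 - r^3 - 19*r^2 - 11*r + 30) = (r - 5)*(r - 4)*(r^3 + 4*r^2 + r - 6) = (r - 5)*(r - 4)*(r + 2)*(r^2 + 2*r - 3) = (r - 5)*(r - 4)*(r - 1)*(r + 2)*(r + 3)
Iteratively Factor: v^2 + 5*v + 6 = (v + 3)*(v + 2)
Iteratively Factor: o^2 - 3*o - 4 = (o - 4)*(o + 1)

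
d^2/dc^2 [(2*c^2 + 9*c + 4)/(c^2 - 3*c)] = 6*(5*c^3 + 4*c^2 - 12*c + 12)/(c^3*(c^3 - 9*c^2 + 27*c - 27))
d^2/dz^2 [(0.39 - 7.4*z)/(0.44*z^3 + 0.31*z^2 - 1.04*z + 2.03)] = (-8.59584*z^5 - 5.150112*z^4 - 7.34362399999999*z^3 + 78.47025*z^2 + 25.096416*z - 30.892966)/(0.085184*z^9 + 0.180048*z^8 - 0.47718*z^7 + 0.357679*z^6 + 2.789232*z^5 - 3.982431*z^4 + 0.387891999999999*z^3 + 10.419381*z^2 - 12.857208*z + 8.365427)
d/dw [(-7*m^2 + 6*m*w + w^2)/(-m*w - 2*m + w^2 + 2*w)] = (2 - 7*m)/(w^2 + 4*w + 4)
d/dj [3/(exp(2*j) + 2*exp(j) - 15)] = -6*(exp(j) + 1)*exp(j)/(exp(2*j) + 2*exp(j) - 15)^2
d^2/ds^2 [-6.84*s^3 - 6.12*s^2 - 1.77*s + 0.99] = -41.04*s - 12.24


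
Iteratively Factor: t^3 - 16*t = (t + 4)*(t^2 - 4*t) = (t - 4)*(t + 4)*(t)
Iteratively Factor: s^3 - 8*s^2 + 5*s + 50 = (s - 5)*(s^2 - 3*s - 10) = (s - 5)*(s + 2)*(s - 5)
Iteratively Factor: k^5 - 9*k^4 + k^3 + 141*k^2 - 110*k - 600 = (k - 5)*(k^4 - 4*k^3 - 19*k^2 + 46*k + 120) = (k - 5)*(k + 2)*(k^3 - 6*k^2 - 7*k + 60) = (k - 5)*(k - 4)*(k + 2)*(k^2 - 2*k - 15) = (k - 5)*(k - 4)*(k + 2)*(k + 3)*(k - 5)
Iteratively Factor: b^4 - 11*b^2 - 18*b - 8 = (b + 1)*(b^3 - b^2 - 10*b - 8) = (b + 1)^2*(b^2 - 2*b - 8) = (b + 1)^2*(b + 2)*(b - 4)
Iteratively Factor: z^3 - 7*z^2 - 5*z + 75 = (z + 3)*(z^2 - 10*z + 25) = (z - 5)*(z + 3)*(z - 5)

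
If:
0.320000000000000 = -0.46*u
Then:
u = -0.70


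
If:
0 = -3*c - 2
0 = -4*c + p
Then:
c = -2/3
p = -8/3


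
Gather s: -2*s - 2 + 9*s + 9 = 7*s + 7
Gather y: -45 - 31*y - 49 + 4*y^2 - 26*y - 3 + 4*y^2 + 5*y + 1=8*y^2 - 52*y - 96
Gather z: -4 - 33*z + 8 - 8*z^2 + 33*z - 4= -8*z^2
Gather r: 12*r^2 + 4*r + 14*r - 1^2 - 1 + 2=12*r^2 + 18*r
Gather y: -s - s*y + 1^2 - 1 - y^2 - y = -s - y^2 + y*(-s - 1)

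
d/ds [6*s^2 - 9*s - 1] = 12*s - 9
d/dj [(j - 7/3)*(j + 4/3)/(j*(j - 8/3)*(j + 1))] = (-27*j^4 + 54*j^3 + 135*j^2 - 280*j - 224)/(3*j^2*(9*j^4 - 30*j^3 - 23*j^2 + 80*j + 64))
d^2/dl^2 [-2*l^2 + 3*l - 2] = -4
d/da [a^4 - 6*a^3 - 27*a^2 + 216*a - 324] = 4*a^3 - 18*a^2 - 54*a + 216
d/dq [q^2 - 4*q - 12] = 2*q - 4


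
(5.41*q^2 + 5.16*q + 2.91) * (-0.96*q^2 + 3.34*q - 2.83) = -5.1936*q^4 + 13.1158*q^3 - 0.8695*q^2 - 4.8834*q - 8.2353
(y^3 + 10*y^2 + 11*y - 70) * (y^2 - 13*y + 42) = y^5 - 3*y^4 - 77*y^3 + 207*y^2 + 1372*y - 2940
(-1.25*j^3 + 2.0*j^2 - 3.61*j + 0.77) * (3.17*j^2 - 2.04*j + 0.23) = -3.9625*j^5 + 8.89*j^4 - 15.8112*j^3 + 10.2653*j^2 - 2.4011*j + 0.1771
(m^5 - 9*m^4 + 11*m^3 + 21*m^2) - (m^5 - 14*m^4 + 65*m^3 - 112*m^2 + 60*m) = 5*m^4 - 54*m^3 + 133*m^2 - 60*m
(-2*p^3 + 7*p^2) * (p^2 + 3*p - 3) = -2*p^5 + p^4 + 27*p^3 - 21*p^2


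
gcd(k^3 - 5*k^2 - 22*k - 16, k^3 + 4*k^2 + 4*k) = k + 2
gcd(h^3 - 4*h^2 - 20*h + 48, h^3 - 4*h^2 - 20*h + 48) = h^3 - 4*h^2 - 20*h + 48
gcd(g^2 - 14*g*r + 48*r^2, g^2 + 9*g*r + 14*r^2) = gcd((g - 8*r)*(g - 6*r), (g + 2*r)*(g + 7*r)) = 1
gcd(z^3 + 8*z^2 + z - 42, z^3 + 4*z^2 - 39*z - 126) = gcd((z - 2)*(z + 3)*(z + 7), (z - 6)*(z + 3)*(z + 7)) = z^2 + 10*z + 21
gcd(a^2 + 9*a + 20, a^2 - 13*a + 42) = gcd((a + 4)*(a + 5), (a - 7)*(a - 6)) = 1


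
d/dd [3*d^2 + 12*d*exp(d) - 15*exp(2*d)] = 12*d*exp(d) + 6*d - 30*exp(2*d) + 12*exp(d)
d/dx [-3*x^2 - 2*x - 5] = -6*x - 2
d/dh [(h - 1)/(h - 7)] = -6/(h - 7)^2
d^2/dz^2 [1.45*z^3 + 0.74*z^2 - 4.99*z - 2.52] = 8.7*z + 1.48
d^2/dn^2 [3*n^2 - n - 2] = 6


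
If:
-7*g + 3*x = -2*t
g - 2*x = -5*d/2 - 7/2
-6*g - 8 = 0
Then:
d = 4*x/5 - 13/15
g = -4/3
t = -3*x/2 - 14/3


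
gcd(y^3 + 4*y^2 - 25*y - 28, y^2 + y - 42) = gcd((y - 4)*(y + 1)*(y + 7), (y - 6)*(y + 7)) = y + 7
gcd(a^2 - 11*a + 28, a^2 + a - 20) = a - 4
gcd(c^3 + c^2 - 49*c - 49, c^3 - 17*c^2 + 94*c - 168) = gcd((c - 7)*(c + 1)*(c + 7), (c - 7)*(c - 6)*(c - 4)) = c - 7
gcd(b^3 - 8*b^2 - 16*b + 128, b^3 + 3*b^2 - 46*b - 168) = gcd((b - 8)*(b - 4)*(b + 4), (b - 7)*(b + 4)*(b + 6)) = b + 4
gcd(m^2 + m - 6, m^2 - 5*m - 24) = m + 3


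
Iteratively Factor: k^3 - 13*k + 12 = (k + 4)*(k^2 - 4*k + 3) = (k - 1)*(k + 4)*(k - 3)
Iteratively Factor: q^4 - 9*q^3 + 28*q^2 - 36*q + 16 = (q - 1)*(q^3 - 8*q^2 + 20*q - 16) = (q - 2)*(q - 1)*(q^2 - 6*q + 8) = (q - 4)*(q - 2)*(q - 1)*(q - 2)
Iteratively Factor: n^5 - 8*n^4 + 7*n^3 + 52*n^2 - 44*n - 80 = (n - 2)*(n^4 - 6*n^3 - 5*n^2 + 42*n + 40) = (n - 5)*(n - 2)*(n^3 - n^2 - 10*n - 8) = (n - 5)*(n - 2)*(n + 1)*(n^2 - 2*n - 8) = (n - 5)*(n - 4)*(n - 2)*(n + 1)*(n + 2)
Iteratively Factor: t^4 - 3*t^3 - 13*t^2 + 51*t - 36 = (t - 3)*(t^3 - 13*t + 12) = (t - 3)^2*(t^2 + 3*t - 4) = (t - 3)^2*(t - 1)*(t + 4)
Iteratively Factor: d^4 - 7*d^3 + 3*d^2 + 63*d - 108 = (d - 3)*(d^3 - 4*d^2 - 9*d + 36) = (d - 3)^2*(d^2 - d - 12) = (d - 4)*(d - 3)^2*(d + 3)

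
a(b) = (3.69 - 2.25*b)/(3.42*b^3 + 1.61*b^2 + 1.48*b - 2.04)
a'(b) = (3.69 - 2.25*b)*(-10.26*b^2 - 3.22*b - 1.48)/(3.42*b^3 + 1.61*b^2 + 1.48*b - 2.04)^2 - 2.25/(3.42*b^3 + 1.61*b^2 + 1.48*b - 2.04) = (15.39*b^3 - 34.2369*b^2 - 11.8818*b - 0.8712)/(11.6964*b^6 + 11.0124*b^5 + 12.7153*b^4 - 9.188*b^3 - 4.3784*b^2 - 6.0384*b + 4.1616)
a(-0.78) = -1.42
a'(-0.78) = -1.34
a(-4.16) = -0.06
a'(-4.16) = -0.03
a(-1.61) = -0.50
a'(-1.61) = -0.64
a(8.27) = -0.01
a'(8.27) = 0.00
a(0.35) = -2.46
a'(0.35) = -6.17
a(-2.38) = -0.21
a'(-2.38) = -0.21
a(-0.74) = -1.47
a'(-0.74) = -1.29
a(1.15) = 0.16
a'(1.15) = -0.74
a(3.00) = -0.03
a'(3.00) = 0.01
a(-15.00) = -0.00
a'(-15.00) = -0.00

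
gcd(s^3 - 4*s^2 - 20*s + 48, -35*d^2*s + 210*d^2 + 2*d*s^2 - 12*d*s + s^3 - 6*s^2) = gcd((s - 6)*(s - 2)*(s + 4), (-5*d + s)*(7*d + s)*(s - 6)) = s - 6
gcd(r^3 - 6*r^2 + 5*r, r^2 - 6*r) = r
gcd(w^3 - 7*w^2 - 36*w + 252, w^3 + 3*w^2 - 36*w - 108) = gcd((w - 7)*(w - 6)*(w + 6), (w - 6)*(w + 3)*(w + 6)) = w^2 - 36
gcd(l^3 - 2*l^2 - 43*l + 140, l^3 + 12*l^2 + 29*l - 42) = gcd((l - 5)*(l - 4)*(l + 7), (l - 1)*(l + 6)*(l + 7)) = l + 7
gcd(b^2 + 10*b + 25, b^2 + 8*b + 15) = b + 5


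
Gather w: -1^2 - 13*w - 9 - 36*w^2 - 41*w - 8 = -36*w^2 - 54*w - 18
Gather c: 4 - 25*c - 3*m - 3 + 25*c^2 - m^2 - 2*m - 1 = 25*c^2 - 25*c - m^2 - 5*m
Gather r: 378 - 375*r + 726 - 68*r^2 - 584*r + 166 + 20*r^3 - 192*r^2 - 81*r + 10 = 20*r^3 - 260*r^2 - 1040*r + 1280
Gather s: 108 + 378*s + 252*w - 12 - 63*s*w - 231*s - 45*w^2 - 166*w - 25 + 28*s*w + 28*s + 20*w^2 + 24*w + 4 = s*(175 - 35*w) - 25*w^2 + 110*w + 75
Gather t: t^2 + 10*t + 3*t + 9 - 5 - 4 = t^2 + 13*t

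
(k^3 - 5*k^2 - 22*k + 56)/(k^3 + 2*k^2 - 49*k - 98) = (k^2 + 2*k - 8)/(k^2 + 9*k + 14)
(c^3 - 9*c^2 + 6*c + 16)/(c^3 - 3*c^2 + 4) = (c - 8)/(c - 2)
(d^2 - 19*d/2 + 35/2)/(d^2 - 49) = (d - 5/2)/(d + 7)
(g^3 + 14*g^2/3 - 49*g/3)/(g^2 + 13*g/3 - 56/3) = g*(3*g - 7)/(3*g - 8)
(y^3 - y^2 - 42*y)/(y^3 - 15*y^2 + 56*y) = (y + 6)/(y - 8)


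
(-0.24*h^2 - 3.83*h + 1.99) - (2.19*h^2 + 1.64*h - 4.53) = -2.43*h^2 - 5.47*h + 6.52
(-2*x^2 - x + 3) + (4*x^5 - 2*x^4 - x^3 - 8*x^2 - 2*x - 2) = 4*x^5 - 2*x^4 - x^3 - 10*x^2 - 3*x + 1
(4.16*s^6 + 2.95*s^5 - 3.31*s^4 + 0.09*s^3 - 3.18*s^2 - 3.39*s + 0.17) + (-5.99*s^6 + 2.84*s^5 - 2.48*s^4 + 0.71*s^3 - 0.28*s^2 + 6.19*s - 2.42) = -1.83*s^6 + 5.79*s^5 - 5.79*s^4 + 0.8*s^3 - 3.46*s^2 + 2.8*s - 2.25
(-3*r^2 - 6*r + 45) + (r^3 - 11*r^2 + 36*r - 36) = r^3 - 14*r^2 + 30*r + 9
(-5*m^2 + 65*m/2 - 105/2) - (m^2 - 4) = -6*m^2 + 65*m/2 - 97/2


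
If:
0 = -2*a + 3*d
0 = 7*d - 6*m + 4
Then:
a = 9*m/7 - 6/7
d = 6*m/7 - 4/7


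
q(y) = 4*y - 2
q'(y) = 4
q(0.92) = 1.68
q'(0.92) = 4.00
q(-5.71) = -24.84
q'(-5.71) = 4.00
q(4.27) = 15.08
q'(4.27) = 4.00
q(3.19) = 10.76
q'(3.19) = 4.00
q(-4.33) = -19.32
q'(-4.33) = 4.00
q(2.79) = 9.16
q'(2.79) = 4.00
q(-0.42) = -3.68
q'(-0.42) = 4.00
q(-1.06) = -6.24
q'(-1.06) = 4.00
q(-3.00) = -14.00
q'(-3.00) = 4.00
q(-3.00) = -14.00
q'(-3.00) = 4.00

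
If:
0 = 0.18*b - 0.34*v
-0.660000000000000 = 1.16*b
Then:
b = -0.57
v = -0.30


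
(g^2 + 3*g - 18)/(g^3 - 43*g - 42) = (g - 3)/(g^2 - 6*g - 7)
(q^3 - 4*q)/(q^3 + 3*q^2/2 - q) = 2*(q - 2)/(2*q - 1)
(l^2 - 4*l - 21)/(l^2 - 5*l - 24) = (l - 7)/(l - 8)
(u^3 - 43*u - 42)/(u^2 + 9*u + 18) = (u^2 - 6*u - 7)/(u + 3)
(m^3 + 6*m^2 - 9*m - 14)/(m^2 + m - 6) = (m^2 + 8*m + 7)/(m + 3)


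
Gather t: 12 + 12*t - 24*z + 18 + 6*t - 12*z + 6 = 18*t - 36*z + 36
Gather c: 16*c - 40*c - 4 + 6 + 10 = 12 - 24*c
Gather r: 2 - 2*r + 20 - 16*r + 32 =54 - 18*r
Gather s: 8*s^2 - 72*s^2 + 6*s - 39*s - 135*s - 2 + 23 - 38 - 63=-64*s^2 - 168*s - 80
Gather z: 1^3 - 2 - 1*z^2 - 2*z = -z^2 - 2*z - 1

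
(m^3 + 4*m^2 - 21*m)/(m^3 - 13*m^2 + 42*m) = (m^2 + 4*m - 21)/(m^2 - 13*m + 42)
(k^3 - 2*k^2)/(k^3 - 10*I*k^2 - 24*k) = k*(2 - k)/(-k^2 + 10*I*k + 24)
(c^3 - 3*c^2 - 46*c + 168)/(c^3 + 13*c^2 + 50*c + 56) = (c^2 - 10*c + 24)/(c^2 + 6*c + 8)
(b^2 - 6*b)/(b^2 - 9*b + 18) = b/(b - 3)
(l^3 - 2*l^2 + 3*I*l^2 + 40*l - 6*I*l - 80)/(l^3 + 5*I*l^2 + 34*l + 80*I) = (l - 2)/(l + 2*I)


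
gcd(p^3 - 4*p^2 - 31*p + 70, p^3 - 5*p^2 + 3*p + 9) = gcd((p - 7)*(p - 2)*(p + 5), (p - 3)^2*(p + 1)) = 1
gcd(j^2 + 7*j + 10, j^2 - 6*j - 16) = j + 2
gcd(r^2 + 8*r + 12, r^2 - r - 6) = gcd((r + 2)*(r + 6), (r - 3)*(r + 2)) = r + 2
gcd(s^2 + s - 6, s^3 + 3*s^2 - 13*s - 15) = 1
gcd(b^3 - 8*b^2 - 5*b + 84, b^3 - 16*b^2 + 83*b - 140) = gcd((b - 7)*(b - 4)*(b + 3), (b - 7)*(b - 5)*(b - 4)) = b^2 - 11*b + 28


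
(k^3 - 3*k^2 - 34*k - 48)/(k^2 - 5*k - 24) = k + 2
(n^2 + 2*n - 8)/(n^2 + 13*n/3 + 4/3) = 3*(n - 2)/(3*n + 1)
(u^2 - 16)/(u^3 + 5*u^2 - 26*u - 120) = (u - 4)/(u^2 + u - 30)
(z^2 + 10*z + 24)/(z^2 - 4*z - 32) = (z + 6)/(z - 8)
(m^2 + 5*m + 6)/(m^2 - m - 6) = (m + 3)/(m - 3)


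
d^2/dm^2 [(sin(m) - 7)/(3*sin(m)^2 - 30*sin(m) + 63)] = (-3*sin(m) + cos(m)^2 + 1)/(3*(sin(m) - 3)^3)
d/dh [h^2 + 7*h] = 2*h + 7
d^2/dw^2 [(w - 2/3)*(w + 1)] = 2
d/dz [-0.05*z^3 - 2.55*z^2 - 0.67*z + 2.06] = -0.15*z^2 - 5.1*z - 0.67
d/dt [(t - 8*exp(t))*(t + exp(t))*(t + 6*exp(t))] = -t^2*exp(t) + 3*t^2 - 100*t*exp(2*t) - 2*t*exp(t) - 144*exp(3*t) - 50*exp(2*t)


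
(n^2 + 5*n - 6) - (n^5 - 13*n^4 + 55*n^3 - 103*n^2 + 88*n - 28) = -n^5 + 13*n^4 - 55*n^3 + 104*n^2 - 83*n + 22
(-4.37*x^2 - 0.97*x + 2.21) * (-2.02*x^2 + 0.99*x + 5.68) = 8.8274*x^4 - 2.3669*x^3 - 30.2461*x^2 - 3.3217*x + 12.5528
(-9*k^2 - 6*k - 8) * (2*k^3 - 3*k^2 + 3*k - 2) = -18*k^5 + 15*k^4 - 25*k^3 + 24*k^2 - 12*k + 16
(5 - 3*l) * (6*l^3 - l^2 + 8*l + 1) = -18*l^4 + 33*l^3 - 29*l^2 + 37*l + 5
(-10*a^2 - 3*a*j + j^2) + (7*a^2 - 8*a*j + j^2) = -3*a^2 - 11*a*j + 2*j^2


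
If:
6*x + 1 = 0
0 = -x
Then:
No Solution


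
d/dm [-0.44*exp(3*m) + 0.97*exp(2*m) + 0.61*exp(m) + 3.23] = (-1.32*exp(2*m) + 1.94*exp(m) + 0.61)*exp(m)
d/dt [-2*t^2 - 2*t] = -4*t - 2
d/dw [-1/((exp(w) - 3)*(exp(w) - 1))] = (exp(w) - 2)/(2*(exp(w) - 3)^2*sinh(w/2)^2)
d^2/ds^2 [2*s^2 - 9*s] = 4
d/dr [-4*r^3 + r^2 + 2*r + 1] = -12*r^2 + 2*r + 2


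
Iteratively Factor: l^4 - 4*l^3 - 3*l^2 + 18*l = (l - 3)*(l^3 - l^2 - 6*l) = (l - 3)*(l + 2)*(l^2 - 3*l) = l*(l - 3)*(l + 2)*(l - 3)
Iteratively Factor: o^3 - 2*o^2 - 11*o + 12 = (o + 3)*(o^2 - 5*o + 4) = (o - 4)*(o + 3)*(o - 1)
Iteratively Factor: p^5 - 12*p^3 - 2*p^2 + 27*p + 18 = (p + 1)*(p^4 - p^3 - 11*p^2 + 9*p + 18) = (p + 1)^2*(p^3 - 2*p^2 - 9*p + 18) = (p + 1)^2*(p + 3)*(p^2 - 5*p + 6) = (p - 2)*(p + 1)^2*(p + 3)*(p - 3)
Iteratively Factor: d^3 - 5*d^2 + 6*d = (d)*(d^2 - 5*d + 6) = d*(d - 3)*(d - 2)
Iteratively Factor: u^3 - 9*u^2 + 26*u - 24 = (u - 2)*(u^2 - 7*u + 12) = (u - 3)*(u - 2)*(u - 4)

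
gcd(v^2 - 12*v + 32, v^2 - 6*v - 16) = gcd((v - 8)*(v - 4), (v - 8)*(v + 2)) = v - 8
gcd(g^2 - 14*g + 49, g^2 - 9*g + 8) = 1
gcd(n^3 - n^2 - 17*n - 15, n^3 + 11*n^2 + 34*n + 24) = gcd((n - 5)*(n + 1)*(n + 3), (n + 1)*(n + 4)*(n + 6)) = n + 1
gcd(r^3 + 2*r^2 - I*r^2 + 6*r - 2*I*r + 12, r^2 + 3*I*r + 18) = r - 3*I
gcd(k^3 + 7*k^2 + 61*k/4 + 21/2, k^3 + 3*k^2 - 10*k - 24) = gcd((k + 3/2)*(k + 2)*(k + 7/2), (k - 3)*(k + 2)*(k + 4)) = k + 2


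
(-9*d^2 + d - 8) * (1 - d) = 9*d^3 - 10*d^2 + 9*d - 8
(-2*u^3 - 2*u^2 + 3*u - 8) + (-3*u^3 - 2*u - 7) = -5*u^3 - 2*u^2 + u - 15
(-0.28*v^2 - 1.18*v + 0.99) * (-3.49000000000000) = 0.9772*v^2 + 4.1182*v - 3.4551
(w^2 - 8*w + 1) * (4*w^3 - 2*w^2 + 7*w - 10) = 4*w^5 - 34*w^4 + 27*w^3 - 68*w^2 + 87*w - 10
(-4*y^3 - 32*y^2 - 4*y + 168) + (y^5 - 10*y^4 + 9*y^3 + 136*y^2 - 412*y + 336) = y^5 - 10*y^4 + 5*y^3 + 104*y^2 - 416*y + 504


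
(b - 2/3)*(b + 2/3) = b^2 - 4/9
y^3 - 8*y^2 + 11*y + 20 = (y - 5)*(y - 4)*(y + 1)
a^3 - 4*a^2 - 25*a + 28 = (a - 7)*(a - 1)*(a + 4)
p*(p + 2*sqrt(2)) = p^2 + 2*sqrt(2)*p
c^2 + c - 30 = (c - 5)*(c + 6)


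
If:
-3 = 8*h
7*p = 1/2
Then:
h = -3/8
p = 1/14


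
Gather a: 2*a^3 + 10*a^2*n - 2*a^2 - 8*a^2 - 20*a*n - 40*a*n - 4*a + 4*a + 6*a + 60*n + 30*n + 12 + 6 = 2*a^3 + a^2*(10*n - 10) + a*(6 - 60*n) + 90*n + 18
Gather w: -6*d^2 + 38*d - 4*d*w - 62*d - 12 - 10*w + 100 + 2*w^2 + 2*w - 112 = -6*d^2 - 24*d + 2*w^2 + w*(-4*d - 8) - 24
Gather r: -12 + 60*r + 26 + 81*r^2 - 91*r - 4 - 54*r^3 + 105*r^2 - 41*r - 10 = -54*r^3 + 186*r^2 - 72*r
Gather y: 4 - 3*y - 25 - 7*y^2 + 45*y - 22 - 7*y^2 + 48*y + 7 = -14*y^2 + 90*y - 36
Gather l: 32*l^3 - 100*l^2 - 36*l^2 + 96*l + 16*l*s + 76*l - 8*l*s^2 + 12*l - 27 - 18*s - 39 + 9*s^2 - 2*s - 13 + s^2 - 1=32*l^3 - 136*l^2 + l*(-8*s^2 + 16*s + 184) + 10*s^2 - 20*s - 80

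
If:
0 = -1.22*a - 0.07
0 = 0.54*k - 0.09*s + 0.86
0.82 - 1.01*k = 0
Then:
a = -0.06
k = 0.81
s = 14.43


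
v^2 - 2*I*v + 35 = (v - 7*I)*(v + 5*I)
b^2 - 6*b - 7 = (b - 7)*(b + 1)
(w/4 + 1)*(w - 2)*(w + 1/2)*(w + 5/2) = w^4/4 + 5*w^3/4 - 3*w^2/16 - 43*w/8 - 5/2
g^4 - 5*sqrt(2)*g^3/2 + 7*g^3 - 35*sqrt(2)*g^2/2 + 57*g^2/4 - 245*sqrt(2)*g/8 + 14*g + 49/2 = (g + 7/2)^2*(g - 2*sqrt(2))*(g - sqrt(2)/2)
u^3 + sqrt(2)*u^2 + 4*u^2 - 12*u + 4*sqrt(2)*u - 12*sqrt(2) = (u - 2)*(u + 6)*(u + sqrt(2))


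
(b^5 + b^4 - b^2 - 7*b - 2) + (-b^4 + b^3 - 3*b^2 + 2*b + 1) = b^5 + b^3 - 4*b^2 - 5*b - 1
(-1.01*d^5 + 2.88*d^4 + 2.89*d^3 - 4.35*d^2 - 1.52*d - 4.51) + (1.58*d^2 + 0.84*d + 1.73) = -1.01*d^5 + 2.88*d^4 + 2.89*d^3 - 2.77*d^2 - 0.68*d - 2.78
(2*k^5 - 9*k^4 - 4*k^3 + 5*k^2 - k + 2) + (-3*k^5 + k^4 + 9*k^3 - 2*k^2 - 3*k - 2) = -k^5 - 8*k^4 + 5*k^3 + 3*k^2 - 4*k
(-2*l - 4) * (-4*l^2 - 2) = 8*l^3 + 16*l^2 + 4*l + 8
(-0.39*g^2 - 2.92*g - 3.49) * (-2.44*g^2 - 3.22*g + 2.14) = 0.9516*g^4 + 8.3806*g^3 + 17.0834*g^2 + 4.989*g - 7.4686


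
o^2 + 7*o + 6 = (o + 1)*(o + 6)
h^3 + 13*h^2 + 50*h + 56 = (h + 2)*(h + 4)*(h + 7)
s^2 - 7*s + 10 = (s - 5)*(s - 2)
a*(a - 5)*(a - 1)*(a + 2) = a^4 - 4*a^3 - 7*a^2 + 10*a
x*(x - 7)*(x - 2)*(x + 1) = x^4 - 8*x^3 + 5*x^2 + 14*x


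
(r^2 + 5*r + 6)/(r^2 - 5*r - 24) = (r + 2)/(r - 8)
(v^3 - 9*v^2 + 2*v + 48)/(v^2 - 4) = (v^2 - 11*v + 24)/(v - 2)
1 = 1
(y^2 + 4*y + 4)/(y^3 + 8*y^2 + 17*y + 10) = (y + 2)/(y^2 + 6*y + 5)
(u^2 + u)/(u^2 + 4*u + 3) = u/(u + 3)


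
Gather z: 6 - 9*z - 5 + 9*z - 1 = 0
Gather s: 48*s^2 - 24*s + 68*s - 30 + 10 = 48*s^2 + 44*s - 20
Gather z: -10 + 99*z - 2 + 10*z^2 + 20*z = 10*z^2 + 119*z - 12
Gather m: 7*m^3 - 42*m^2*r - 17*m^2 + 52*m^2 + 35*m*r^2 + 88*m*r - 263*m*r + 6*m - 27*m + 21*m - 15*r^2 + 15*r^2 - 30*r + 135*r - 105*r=7*m^3 + m^2*(35 - 42*r) + m*(35*r^2 - 175*r)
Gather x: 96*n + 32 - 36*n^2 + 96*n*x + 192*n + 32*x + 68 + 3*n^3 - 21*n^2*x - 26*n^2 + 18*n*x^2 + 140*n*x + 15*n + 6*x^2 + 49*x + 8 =3*n^3 - 62*n^2 + 303*n + x^2*(18*n + 6) + x*(-21*n^2 + 236*n + 81) + 108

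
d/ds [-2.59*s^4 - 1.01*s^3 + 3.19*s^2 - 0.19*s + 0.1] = -10.36*s^3 - 3.03*s^2 + 6.38*s - 0.19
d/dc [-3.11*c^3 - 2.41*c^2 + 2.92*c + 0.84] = -9.33*c^2 - 4.82*c + 2.92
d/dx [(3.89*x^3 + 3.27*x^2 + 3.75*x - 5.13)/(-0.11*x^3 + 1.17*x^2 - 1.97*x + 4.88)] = (4.911*x^4 - 14.5016*x^3 + 44.4273*x^2 + 43.9194*x + 8.1939)/(0.0121*x^6 - 0.2574*x^5 + 1.8023*x^4 - 5.6834*x^3 + 15.3001*x^2 - 19.2272*x + 23.8144)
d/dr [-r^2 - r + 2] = -2*r - 1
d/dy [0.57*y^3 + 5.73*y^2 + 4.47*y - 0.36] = 1.71*y^2 + 11.46*y + 4.47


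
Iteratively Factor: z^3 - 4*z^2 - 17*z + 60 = (z - 5)*(z^2 + z - 12) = (z - 5)*(z + 4)*(z - 3)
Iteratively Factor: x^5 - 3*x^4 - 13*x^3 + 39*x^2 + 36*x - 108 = (x + 2)*(x^4 - 5*x^3 - 3*x^2 + 45*x - 54) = (x - 3)*(x + 2)*(x^3 - 2*x^2 - 9*x + 18) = (x - 3)*(x + 2)*(x + 3)*(x^2 - 5*x + 6) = (x - 3)^2*(x + 2)*(x + 3)*(x - 2)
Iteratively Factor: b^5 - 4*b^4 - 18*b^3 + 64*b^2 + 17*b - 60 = (b - 5)*(b^4 + b^3 - 13*b^2 - b + 12) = (b - 5)*(b - 3)*(b^3 + 4*b^2 - b - 4) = (b - 5)*(b - 3)*(b - 1)*(b^2 + 5*b + 4) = (b - 5)*(b - 3)*(b - 1)*(b + 4)*(b + 1)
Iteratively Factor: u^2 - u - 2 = (u + 1)*(u - 2)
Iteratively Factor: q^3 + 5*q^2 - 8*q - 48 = (q - 3)*(q^2 + 8*q + 16) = (q - 3)*(q + 4)*(q + 4)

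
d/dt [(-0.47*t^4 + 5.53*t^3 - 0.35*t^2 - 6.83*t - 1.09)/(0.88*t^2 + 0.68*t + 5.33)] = (-0.8272*t^5 + 3.9076*t^4 - 2.4996*t^3 + 94.1971*t^2 - 1.8126*t - 35.6627)/(0.7744*t^4 + 1.1968*t^3 + 9.8432*t^2 + 7.2488*t + 28.4089)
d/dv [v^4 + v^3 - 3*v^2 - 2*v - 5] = 4*v^3 + 3*v^2 - 6*v - 2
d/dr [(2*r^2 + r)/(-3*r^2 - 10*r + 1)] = (-17*r^2 + 4*r + 1)/(9*r^4 + 60*r^3 + 94*r^2 - 20*r + 1)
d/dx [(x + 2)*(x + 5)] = 2*x + 7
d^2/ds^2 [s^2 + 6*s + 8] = 2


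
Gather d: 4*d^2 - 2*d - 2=4*d^2 - 2*d - 2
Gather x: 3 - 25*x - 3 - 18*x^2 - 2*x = -18*x^2 - 27*x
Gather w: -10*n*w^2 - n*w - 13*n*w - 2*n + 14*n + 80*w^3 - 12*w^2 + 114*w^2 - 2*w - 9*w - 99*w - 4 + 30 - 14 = 12*n + 80*w^3 + w^2*(102 - 10*n) + w*(-14*n - 110) + 12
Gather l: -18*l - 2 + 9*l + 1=-9*l - 1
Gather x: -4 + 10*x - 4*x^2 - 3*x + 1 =-4*x^2 + 7*x - 3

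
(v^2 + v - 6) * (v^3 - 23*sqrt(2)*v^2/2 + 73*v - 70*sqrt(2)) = v^5 - 23*sqrt(2)*v^4/2 + v^4 - 23*sqrt(2)*v^3/2 + 67*v^3 - sqrt(2)*v^2 + 73*v^2 - 438*v - 70*sqrt(2)*v + 420*sqrt(2)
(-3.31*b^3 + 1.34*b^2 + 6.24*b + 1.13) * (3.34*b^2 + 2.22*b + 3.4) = -11.0554*b^5 - 2.8726*b^4 + 12.5624*b^3 + 22.183*b^2 + 23.7246*b + 3.842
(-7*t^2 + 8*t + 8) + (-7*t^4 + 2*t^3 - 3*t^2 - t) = -7*t^4 + 2*t^3 - 10*t^2 + 7*t + 8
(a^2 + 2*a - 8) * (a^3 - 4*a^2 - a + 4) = a^5 - 2*a^4 - 17*a^3 + 34*a^2 + 16*a - 32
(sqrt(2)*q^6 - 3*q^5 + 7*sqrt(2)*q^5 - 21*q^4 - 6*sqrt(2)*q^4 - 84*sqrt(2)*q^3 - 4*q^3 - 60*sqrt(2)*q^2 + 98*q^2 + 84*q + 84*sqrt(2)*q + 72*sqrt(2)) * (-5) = -5*sqrt(2)*q^6 - 35*sqrt(2)*q^5 + 15*q^5 + 30*sqrt(2)*q^4 + 105*q^4 + 20*q^3 + 420*sqrt(2)*q^3 - 490*q^2 + 300*sqrt(2)*q^2 - 420*sqrt(2)*q - 420*q - 360*sqrt(2)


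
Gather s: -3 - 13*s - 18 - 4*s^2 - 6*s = -4*s^2 - 19*s - 21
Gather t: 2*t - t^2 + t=-t^2 + 3*t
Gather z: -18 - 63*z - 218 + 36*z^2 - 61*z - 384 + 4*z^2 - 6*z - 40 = 40*z^2 - 130*z - 660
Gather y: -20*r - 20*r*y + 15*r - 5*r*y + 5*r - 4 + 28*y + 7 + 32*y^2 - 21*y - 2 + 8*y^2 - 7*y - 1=-25*r*y + 40*y^2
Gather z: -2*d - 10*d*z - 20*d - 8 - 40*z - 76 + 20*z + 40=-22*d + z*(-10*d - 20) - 44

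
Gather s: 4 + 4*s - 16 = 4*s - 12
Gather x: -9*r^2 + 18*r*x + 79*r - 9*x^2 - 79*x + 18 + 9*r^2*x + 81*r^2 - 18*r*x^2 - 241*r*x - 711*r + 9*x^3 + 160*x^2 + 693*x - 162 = 72*r^2 - 632*r + 9*x^3 + x^2*(151 - 18*r) + x*(9*r^2 - 223*r + 614) - 144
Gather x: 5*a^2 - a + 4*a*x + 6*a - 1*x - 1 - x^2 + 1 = 5*a^2 + 5*a - x^2 + x*(4*a - 1)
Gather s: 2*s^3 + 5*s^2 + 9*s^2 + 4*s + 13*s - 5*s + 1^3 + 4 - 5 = 2*s^3 + 14*s^2 + 12*s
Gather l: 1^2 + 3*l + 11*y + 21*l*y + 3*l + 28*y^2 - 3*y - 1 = l*(21*y + 6) + 28*y^2 + 8*y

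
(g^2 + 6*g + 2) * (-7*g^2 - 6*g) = -7*g^4 - 48*g^3 - 50*g^2 - 12*g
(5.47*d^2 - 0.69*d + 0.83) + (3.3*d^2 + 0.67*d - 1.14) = 8.77*d^2 - 0.0199999999999999*d - 0.31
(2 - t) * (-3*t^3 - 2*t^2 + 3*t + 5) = 3*t^4 - 4*t^3 - 7*t^2 + t + 10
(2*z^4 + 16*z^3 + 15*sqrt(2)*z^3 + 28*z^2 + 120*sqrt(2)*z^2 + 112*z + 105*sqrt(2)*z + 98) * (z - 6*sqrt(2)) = 2*z^5 + 3*sqrt(2)*z^4 + 16*z^4 - 152*z^3 + 24*sqrt(2)*z^3 - 1328*z^2 - 63*sqrt(2)*z^2 - 1162*z - 672*sqrt(2)*z - 588*sqrt(2)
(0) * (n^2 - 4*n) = 0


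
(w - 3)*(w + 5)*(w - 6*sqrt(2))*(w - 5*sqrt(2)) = w^4 - 11*sqrt(2)*w^3 + 2*w^3 - 22*sqrt(2)*w^2 + 45*w^2 + 120*w + 165*sqrt(2)*w - 900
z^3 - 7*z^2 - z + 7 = (z - 7)*(z - 1)*(z + 1)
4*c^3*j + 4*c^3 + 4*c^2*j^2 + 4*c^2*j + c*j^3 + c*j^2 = (2*c + j)^2*(c*j + c)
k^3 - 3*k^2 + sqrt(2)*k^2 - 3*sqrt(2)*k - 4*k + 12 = (k - 3)*(k - sqrt(2))*(k + 2*sqrt(2))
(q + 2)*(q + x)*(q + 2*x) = q^3 + 3*q^2*x + 2*q^2 + 2*q*x^2 + 6*q*x + 4*x^2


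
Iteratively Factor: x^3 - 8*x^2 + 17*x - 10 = (x - 2)*(x^2 - 6*x + 5) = (x - 5)*(x - 2)*(x - 1)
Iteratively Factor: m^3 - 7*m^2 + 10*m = (m)*(m^2 - 7*m + 10) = m*(m - 5)*(m - 2)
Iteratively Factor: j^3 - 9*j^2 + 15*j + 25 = (j - 5)*(j^2 - 4*j - 5) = (j - 5)^2*(j + 1)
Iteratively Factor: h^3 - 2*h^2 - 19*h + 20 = (h + 4)*(h^2 - 6*h + 5) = (h - 5)*(h + 4)*(h - 1)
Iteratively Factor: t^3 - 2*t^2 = (t)*(t^2 - 2*t) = t^2*(t - 2)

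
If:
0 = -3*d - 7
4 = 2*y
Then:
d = -7/3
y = 2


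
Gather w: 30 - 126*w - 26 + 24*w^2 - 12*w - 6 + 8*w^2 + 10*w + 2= 32*w^2 - 128*w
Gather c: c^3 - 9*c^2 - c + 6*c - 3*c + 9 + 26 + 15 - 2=c^3 - 9*c^2 + 2*c + 48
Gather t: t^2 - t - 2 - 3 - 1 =t^2 - t - 6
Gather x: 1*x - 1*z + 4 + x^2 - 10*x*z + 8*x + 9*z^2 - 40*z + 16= x^2 + x*(9 - 10*z) + 9*z^2 - 41*z + 20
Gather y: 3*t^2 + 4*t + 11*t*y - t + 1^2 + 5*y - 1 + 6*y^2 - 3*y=3*t^2 + 3*t + 6*y^2 + y*(11*t + 2)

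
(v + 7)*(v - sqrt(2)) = v^2 - sqrt(2)*v + 7*v - 7*sqrt(2)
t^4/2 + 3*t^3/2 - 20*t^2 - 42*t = t*(t/2 + 1)*(t - 6)*(t + 7)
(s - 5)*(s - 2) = s^2 - 7*s + 10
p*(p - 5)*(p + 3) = p^3 - 2*p^2 - 15*p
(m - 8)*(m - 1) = m^2 - 9*m + 8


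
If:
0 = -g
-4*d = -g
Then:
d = 0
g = 0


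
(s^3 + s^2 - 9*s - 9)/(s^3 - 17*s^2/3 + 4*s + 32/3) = 3*(s^2 - 9)/(3*s^2 - 20*s + 32)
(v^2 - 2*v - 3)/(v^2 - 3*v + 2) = (v^2 - 2*v - 3)/(v^2 - 3*v + 2)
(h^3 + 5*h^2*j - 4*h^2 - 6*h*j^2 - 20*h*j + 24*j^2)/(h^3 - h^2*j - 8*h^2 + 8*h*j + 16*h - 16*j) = (h + 6*j)/(h - 4)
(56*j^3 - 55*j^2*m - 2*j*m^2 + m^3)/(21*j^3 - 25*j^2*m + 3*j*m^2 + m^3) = (8*j - m)/(3*j - m)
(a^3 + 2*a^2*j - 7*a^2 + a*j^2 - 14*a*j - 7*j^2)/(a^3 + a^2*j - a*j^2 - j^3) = (a - 7)/(a - j)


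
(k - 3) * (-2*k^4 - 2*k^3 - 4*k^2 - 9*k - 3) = -2*k^5 + 4*k^4 + 2*k^3 + 3*k^2 + 24*k + 9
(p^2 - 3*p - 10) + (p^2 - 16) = 2*p^2 - 3*p - 26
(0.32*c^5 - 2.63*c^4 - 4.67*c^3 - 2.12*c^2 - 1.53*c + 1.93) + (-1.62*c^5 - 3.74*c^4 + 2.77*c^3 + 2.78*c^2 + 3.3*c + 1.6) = -1.3*c^5 - 6.37*c^4 - 1.9*c^3 + 0.66*c^2 + 1.77*c + 3.53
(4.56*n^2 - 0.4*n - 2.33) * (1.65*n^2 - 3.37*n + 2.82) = 7.524*n^4 - 16.0272*n^3 + 10.3627*n^2 + 6.7241*n - 6.5706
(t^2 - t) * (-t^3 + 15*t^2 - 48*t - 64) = -t^5 + 16*t^4 - 63*t^3 - 16*t^2 + 64*t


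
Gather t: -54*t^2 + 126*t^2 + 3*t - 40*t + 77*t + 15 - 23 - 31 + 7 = 72*t^2 + 40*t - 32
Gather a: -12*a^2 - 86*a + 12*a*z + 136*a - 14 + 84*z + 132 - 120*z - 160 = -12*a^2 + a*(12*z + 50) - 36*z - 42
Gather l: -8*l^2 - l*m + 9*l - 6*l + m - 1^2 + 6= -8*l^2 + l*(3 - m) + m + 5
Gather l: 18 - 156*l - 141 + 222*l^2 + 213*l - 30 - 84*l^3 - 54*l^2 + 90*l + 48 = -84*l^3 + 168*l^2 + 147*l - 105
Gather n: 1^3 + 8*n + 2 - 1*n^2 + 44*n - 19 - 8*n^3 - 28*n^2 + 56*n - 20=-8*n^3 - 29*n^2 + 108*n - 36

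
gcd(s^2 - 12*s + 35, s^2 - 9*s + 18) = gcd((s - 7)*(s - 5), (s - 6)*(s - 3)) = 1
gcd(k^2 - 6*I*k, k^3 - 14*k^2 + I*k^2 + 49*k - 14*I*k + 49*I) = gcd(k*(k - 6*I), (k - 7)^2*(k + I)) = 1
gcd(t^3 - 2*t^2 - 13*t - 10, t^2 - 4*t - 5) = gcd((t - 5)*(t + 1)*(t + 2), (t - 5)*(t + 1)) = t^2 - 4*t - 5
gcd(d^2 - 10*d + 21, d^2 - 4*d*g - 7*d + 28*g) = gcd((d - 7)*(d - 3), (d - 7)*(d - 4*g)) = d - 7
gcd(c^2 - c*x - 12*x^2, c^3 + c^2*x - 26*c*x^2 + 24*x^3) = -c + 4*x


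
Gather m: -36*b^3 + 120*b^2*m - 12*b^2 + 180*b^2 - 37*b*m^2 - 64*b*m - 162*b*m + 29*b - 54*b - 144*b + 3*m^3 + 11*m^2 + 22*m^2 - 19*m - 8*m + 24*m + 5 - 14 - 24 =-36*b^3 + 168*b^2 - 169*b + 3*m^3 + m^2*(33 - 37*b) + m*(120*b^2 - 226*b - 3) - 33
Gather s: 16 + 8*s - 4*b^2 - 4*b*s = -4*b^2 + s*(8 - 4*b) + 16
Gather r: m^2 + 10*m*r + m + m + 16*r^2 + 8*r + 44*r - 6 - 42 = m^2 + 2*m + 16*r^2 + r*(10*m + 52) - 48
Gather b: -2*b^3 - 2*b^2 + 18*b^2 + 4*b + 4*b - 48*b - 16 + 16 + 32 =-2*b^3 + 16*b^2 - 40*b + 32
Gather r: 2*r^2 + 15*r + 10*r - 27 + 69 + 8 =2*r^2 + 25*r + 50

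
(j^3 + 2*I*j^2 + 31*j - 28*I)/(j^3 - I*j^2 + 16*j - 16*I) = (j + 7*I)/(j + 4*I)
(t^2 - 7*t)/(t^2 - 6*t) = (t - 7)/(t - 6)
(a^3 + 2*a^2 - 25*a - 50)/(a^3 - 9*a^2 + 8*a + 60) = (a + 5)/(a - 6)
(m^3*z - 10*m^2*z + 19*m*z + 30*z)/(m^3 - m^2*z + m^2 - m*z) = z*(-m^2 + 11*m - 30)/(m*(-m + z))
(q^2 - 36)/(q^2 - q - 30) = (q + 6)/(q + 5)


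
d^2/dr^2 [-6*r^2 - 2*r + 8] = -12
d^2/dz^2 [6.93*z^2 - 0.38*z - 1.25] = 13.8600000000000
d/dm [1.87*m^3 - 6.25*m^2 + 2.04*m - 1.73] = 5.61*m^2 - 12.5*m + 2.04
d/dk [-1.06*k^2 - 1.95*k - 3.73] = -2.12*k - 1.95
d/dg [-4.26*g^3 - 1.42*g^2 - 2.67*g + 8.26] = -12.78*g^2 - 2.84*g - 2.67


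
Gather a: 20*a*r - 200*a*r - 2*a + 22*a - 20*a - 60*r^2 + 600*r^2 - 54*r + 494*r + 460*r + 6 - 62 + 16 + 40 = -180*a*r + 540*r^2 + 900*r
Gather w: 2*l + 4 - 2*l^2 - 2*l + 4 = 8 - 2*l^2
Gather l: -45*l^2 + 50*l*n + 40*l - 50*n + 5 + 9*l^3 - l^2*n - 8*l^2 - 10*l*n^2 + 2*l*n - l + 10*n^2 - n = 9*l^3 + l^2*(-n - 53) + l*(-10*n^2 + 52*n + 39) + 10*n^2 - 51*n + 5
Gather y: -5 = -5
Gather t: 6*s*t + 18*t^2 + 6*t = 18*t^2 + t*(6*s + 6)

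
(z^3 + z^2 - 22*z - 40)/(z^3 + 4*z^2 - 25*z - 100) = (z + 2)/(z + 5)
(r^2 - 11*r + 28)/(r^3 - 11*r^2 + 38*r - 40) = (r - 7)/(r^2 - 7*r + 10)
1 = 1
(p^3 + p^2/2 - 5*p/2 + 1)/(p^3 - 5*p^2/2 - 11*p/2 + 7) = (2*p - 1)/(2*p - 7)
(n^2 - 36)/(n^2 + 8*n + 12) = (n - 6)/(n + 2)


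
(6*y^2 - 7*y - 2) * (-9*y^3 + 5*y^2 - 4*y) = -54*y^5 + 93*y^4 - 41*y^3 + 18*y^2 + 8*y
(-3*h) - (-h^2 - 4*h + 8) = h^2 + h - 8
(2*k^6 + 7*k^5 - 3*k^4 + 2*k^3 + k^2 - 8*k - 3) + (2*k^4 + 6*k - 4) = 2*k^6 + 7*k^5 - k^4 + 2*k^3 + k^2 - 2*k - 7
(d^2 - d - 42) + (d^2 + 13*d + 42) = 2*d^2 + 12*d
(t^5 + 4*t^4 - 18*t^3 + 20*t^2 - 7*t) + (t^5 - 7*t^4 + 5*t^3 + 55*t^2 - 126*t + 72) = 2*t^5 - 3*t^4 - 13*t^3 + 75*t^2 - 133*t + 72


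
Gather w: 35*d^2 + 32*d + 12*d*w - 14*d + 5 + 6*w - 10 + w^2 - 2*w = 35*d^2 + 18*d + w^2 + w*(12*d + 4) - 5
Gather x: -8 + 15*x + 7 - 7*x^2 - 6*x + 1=-7*x^2 + 9*x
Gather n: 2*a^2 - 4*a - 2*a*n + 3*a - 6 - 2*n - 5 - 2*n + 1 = 2*a^2 - a + n*(-2*a - 4) - 10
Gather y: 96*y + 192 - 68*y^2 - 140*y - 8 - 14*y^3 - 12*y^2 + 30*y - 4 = -14*y^3 - 80*y^2 - 14*y + 180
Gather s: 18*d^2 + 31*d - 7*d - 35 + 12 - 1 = 18*d^2 + 24*d - 24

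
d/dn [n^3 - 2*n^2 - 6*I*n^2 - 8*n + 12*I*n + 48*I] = 3*n^2 - 4*n - 12*I*n - 8 + 12*I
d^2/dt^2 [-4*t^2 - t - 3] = -8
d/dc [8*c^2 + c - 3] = 16*c + 1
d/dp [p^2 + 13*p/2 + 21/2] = 2*p + 13/2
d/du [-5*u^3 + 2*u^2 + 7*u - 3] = -15*u^2 + 4*u + 7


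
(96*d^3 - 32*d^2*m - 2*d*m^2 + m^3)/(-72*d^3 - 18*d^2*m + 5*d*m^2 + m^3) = (-4*d + m)/(3*d + m)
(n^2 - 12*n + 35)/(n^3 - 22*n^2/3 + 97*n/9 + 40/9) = 9*(n - 7)/(9*n^2 - 21*n - 8)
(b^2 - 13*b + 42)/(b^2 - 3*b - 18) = (b - 7)/(b + 3)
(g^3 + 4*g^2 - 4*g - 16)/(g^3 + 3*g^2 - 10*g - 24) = (g - 2)/(g - 3)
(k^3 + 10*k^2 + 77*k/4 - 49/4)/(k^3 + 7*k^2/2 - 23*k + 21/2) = (k + 7/2)/(k - 3)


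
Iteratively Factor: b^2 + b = (b)*(b + 1)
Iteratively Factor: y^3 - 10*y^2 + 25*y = (y - 5)*(y^2 - 5*y) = y*(y - 5)*(y - 5)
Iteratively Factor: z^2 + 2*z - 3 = (z + 3)*(z - 1)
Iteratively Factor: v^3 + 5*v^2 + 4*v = (v)*(v^2 + 5*v + 4) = v*(v + 4)*(v + 1)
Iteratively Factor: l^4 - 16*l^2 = (l)*(l^3 - 16*l) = l^2*(l^2 - 16) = l^2*(l - 4)*(l + 4)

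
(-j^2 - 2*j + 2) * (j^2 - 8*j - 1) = -j^4 + 6*j^3 + 19*j^2 - 14*j - 2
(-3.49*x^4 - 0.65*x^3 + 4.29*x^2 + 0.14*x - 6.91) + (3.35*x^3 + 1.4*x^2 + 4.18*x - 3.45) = -3.49*x^4 + 2.7*x^3 + 5.69*x^2 + 4.32*x - 10.36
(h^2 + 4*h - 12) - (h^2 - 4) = 4*h - 8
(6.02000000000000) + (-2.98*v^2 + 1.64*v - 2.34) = -2.98*v^2 + 1.64*v + 3.68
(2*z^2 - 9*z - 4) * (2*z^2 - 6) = 4*z^4 - 18*z^3 - 20*z^2 + 54*z + 24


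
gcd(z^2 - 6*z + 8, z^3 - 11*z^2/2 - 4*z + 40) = z - 4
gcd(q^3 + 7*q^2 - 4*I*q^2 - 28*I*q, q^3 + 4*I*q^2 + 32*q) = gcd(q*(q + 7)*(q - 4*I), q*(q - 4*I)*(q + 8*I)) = q^2 - 4*I*q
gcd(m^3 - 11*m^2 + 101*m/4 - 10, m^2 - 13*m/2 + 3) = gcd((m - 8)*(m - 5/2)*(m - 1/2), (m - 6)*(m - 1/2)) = m - 1/2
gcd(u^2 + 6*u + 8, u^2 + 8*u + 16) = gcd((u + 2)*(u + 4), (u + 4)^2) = u + 4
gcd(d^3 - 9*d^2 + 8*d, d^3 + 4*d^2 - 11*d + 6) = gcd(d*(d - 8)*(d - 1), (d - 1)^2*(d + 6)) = d - 1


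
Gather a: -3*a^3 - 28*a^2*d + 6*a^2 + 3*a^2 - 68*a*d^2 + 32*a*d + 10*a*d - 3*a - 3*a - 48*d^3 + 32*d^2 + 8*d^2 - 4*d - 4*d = -3*a^3 + a^2*(9 - 28*d) + a*(-68*d^2 + 42*d - 6) - 48*d^3 + 40*d^2 - 8*d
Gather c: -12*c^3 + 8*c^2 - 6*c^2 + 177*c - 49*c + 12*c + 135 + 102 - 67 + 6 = -12*c^3 + 2*c^2 + 140*c + 176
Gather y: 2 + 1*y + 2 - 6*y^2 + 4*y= -6*y^2 + 5*y + 4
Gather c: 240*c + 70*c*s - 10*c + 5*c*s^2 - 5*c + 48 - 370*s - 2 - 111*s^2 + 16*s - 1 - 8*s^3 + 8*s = c*(5*s^2 + 70*s + 225) - 8*s^3 - 111*s^2 - 346*s + 45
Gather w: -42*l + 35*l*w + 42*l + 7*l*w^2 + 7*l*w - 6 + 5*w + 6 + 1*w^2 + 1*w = w^2*(7*l + 1) + w*(42*l + 6)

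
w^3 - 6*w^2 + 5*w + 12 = (w - 4)*(w - 3)*(w + 1)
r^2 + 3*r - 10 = (r - 2)*(r + 5)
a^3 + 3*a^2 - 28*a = a*(a - 4)*(a + 7)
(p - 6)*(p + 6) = p^2 - 36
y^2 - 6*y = y*(y - 6)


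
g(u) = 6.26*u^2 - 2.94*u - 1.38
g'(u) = 12.52*u - 2.94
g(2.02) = 18.22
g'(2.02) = 22.35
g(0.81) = 0.35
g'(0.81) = 7.20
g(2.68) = 35.70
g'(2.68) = 30.61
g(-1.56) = 18.44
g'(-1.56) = -22.47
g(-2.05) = 30.95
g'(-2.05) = -28.61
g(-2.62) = 49.29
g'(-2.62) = -35.74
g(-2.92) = 60.58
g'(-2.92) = -39.50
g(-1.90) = 26.80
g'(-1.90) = -26.73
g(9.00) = 479.22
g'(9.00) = 109.74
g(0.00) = -1.38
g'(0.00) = -2.94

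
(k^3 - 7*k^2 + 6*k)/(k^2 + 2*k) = (k^2 - 7*k + 6)/(k + 2)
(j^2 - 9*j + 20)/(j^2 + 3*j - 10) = (j^2 - 9*j + 20)/(j^2 + 3*j - 10)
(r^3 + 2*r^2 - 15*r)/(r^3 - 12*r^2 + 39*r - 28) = r*(r^2 + 2*r - 15)/(r^3 - 12*r^2 + 39*r - 28)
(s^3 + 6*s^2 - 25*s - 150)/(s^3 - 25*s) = (s + 6)/s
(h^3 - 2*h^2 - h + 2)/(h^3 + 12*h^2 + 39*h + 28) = (h^2 - 3*h + 2)/(h^2 + 11*h + 28)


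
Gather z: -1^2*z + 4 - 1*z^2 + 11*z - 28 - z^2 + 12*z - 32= -2*z^2 + 22*z - 56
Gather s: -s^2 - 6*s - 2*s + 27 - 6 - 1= -s^2 - 8*s + 20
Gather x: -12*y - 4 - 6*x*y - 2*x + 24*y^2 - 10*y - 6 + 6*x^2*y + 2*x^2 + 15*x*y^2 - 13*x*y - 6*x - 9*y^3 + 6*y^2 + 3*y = x^2*(6*y + 2) + x*(15*y^2 - 19*y - 8) - 9*y^3 + 30*y^2 - 19*y - 10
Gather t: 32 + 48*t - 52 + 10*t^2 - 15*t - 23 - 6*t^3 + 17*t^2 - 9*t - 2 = -6*t^3 + 27*t^2 + 24*t - 45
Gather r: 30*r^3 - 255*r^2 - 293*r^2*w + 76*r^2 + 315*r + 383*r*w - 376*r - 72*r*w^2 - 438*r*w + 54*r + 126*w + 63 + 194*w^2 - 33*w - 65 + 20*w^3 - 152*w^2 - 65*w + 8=30*r^3 + r^2*(-293*w - 179) + r*(-72*w^2 - 55*w - 7) + 20*w^3 + 42*w^2 + 28*w + 6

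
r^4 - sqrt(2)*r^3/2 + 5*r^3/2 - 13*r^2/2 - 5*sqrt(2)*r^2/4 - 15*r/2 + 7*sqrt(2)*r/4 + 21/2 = (r - 1)*(r + 7/2)*(r - 3*sqrt(2)/2)*(r + sqrt(2))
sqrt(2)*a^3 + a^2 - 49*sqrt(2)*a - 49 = (a - 7)*(a + 7)*(sqrt(2)*a + 1)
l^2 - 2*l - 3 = (l - 3)*(l + 1)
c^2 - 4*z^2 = (c - 2*z)*(c + 2*z)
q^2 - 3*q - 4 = (q - 4)*(q + 1)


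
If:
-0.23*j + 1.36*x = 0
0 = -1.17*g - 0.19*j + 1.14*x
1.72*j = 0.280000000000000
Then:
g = 0.00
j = 0.16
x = 0.03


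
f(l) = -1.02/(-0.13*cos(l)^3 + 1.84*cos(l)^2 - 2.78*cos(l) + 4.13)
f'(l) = -1.02*(-0.39*sin(l)*cos(l)^2 + 3.68*sin(l)*cos(l) - 2.78*sin(l))/(-0.13*cos(l)^3 + 1.84*cos(l)^2 - 2.78*cos(l) + 4.13)^2 = (0.3978*cos(l)^2 - 3.7536*cos(l) + 2.8356)*sin(l)/(0.13*cos(l)^3 - 1.84*cos(l)^2 + 2.78*cos(l) - 4.13)^2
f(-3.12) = -0.11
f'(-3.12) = -0.00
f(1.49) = -0.26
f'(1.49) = 0.16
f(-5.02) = -0.30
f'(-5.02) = 0.14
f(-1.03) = -0.32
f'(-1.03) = -0.09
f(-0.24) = -0.33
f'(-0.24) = 0.01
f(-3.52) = -0.12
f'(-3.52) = 0.03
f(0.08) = -0.33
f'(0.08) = -0.00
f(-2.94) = -0.12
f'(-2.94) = -0.02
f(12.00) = -0.34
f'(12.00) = 0.00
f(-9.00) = -0.12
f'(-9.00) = -0.04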